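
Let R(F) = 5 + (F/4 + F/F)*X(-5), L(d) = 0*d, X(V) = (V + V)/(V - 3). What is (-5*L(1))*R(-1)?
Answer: 0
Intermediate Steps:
X(V) = 2*V/(-3 + V) (X(V) = (2*V)/(-3 + V) = 2*V/(-3 + V))
L(d) = 0
R(F) = 25/4 + 5*F/16 (R(F) = 5 + (F/4 + F/F)*(2*(-5)/(-3 - 5)) = 5 + (F*(¼) + 1)*(2*(-5)/(-8)) = 5 + (F/4 + 1)*(2*(-5)*(-⅛)) = 5 + (1 + F/4)*(5/4) = 5 + (5/4 + 5*F/16) = 25/4 + 5*F/16)
(-5*L(1))*R(-1) = (-5*0)*(25/4 + (5/16)*(-1)) = 0*(25/4 - 5/16) = 0*(95/16) = 0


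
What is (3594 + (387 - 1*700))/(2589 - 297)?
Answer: 3281/2292 ≈ 1.4315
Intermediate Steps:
(3594 + (387 - 1*700))/(2589 - 297) = (3594 + (387 - 700))/2292 = (3594 - 313)*(1/2292) = 3281*(1/2292) = 3281/2292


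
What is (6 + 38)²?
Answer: 1936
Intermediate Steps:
(6 + 38)² = 44² = 1936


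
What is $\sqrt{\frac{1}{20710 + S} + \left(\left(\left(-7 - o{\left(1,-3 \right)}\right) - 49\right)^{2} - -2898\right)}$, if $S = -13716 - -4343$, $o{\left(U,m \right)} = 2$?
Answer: $\frac{\sqrt{804839648415}}{11337} \approx 79.133$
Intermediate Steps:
$S = -9373$ ($S = -13716 + 4343 = -9373$)
$\sqrt{\frac{1}{20710 + S} + \left(\left(\left(-7 - o{\left(1,-3 \right)}\right) - 49\right)^{2} - -2898\right)} = \sqrt{\frac{1}{20710 - 9373} - \left(-2898 - \left(\left(-7 - 2\right) - 49\right)^{2}\right)} = \sqrt{\frac{1}{11337} + \left(\left(\left(-7 - 2\right) - 49\right)^{2} + 2898\right)} = \sqrt{\frac{1}{11337} + \left(\left(-9 - 49\right)^{2} + 2898\right)} = \sqrt{\frac{1}{11337} + \left(\left(-58\right)^{2} + 2898\right)} = \sqrt{\frac{1}{11337} + \left(3364 + 2898\right)} = \sqrt{\frac{1}{11337} + 6262} = \sqrt{\frac{70992295}{11337}} = \frac{\sqrt{804839648415}}{11337}$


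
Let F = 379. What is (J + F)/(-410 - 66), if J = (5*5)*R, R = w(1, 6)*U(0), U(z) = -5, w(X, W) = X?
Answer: -127/238 ≈ -0.53361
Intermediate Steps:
R = -5 (R = 1*(-5) = -5)
J = -125 (J = (5*5)*(-5) = 25*(-5) = -125)
(J + F)/(-410 - 66) = (-125 + 379)/(-410 - 66) = 254/(-476) = -1/476*254 = -127/238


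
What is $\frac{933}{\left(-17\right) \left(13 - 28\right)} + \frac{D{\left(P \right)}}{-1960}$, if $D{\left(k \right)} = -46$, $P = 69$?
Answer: $\frac{61347}{16660} \approx 3.6823$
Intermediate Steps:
$\frac{933}{\left(-17\right) \left(13 - 28\right)} + \frac{D{\left(P \right)}}{-1960} = \frac{933}{\left(-17\right) \left(13 - 28\right)} - \frac{46}{-1960} = \frac{933}{\left(-17\right) \left(-15\right)} - - \frac{23}{980} = \frac{933}{255} + \frac{23}{980} = 933 \cdot \frac{1}{255} + \frac{23}{980} = \frac{311}{85} + \frac{23}{980} = \frac{61347}{16660}$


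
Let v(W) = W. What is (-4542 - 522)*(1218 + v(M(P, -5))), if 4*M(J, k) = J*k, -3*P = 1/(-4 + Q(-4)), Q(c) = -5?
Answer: -55509458/9 ≈ -6.1677e+6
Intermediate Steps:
P = 1/27 (P = -1/(3*(-4 - 5)) = -1/3/(-9) = -1/3*(-1/9) = 1/27 ≈ 0.037037)
M(J, k) = J*k/4 (M(J, k) = (J*k)/4 = J*k/4)
(-4542 - 522)*(1218 + v(M(P, -5))) = (-4542 - 522)*(1218 + (1/4)*(1/27)*(-5)) = -5064*(1218 - 5/108) = -5064*131539/108 = -55509458/9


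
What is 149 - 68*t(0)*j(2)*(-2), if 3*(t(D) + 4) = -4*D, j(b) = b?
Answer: -939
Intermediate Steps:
t(D) = -4 - 4*D/3 (t(D) = -4 + (-4*D)/3 = -4 - 4*D/3)
149 - 68*t(0)*j(2)*(-2) = 149 - 68*(-4 - 4/3*0)*2*(-2) = 149 - 68*(-4 + 0)*2*(-2) = 149 - 68*(-4*2)*(-2) = 149 - (-544)*(-2) = 149 - 68*16 = 149 - 1088 = -939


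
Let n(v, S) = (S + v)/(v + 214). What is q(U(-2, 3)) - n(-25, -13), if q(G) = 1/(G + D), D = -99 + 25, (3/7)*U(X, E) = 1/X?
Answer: 16004/85239 ≈ 0.18775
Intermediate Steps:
U(X, E) = 7/(3*X)
D = -74
q(G) = 1/(-74 + G) (q(G) = 1/(G - 74) = 1/(-74 + G))
n(v, S) = (S + v)/(214 + v)
q(U(-2, 3)) - n(-25, -13) = 1/(-74 + (7/3)/(-2)) - (-13 - 25)/(214 - 25) = 1/(-74 + (7/3)*(-½)) - (-38)/189 = 1/(-74 - 7/6) - (-38)/189 = 1/(-451/6) - 1*(-38/189) = -6/451 + 38/189 = 16004/85239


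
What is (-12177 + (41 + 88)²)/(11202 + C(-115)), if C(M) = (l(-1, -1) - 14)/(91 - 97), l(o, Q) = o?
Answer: 8928/22409 ≈ 0.39841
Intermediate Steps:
C(M) = 5/2 (C(M) = (-1 - 14)/(91 - 97) = -15/(-6) = -15*(-⅙) = 5/2)
(-12177 + (41 + 88)²)/(11202 + C(-115)) = (-12177 + (41 + 88)²)/(11202 + 5/2) = (-12177 + 129²)/(22409/2) = (-12177 + 16641)*(2/22409) = 4464*(2/22409) = 8928/22409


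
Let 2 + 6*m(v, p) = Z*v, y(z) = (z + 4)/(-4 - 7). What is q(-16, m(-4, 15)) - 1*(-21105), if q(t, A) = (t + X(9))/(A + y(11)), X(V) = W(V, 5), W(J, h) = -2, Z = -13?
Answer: 2426778/115 ≈ 21102.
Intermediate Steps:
X(V) = -2
y(z) = -4/11 - z/11 (y(z) = (4 + z)/(-11) = (4 + z)*(-1/11) = -4/11 - z/11)
m(v, p) = -1/3 - 13*v/6 (m(v, p) = -1/3 + (-13*v)/6 = -1/3 - 13*v/6)
q(t, A) = (-2 + t)/(-15/11 + A) (q(t, A) = (t - 2)/(A + (-4/11 - 1/11*11)) = (-2 + t)/(A + (-4/11 - 1)) = (-2 + t)/(A - 15/11) = (-2 + t)/(-15/11 + A))
q(-16, m(-4, 15)) - 1*(-21105) = 11*(-2 - 16)/(-15 + 11*(-1/3 - 13/6*(-4))) - 1*(-21105) = 11*(-18)/(-15 + 11*(-1/3 + 26/3)) + 21105 = 11*(-18)/(-15 + 11*(25/3)) + 21105 = 11*(-18)/(-15 + 275/3) + 21105 = 11*(-18)/(230/3) + 21105 = 11*(3/230)*(-18) + 21105 = -297/115 + 21105 = 2426778/115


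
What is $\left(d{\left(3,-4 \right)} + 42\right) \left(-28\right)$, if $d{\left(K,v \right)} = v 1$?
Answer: $-1064$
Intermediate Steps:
$d{\left(K,v \right)} = v$
$\left(d{\left(3,-4 \right)} + 42\right) \left(-28\right) = \left(-4 + 42\right) \left(-28\right) = 38 \left(-28\right) = -1064$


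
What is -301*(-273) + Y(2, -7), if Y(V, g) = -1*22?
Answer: 82151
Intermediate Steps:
Y(V, g) = -22
-301*(-273) + Y(2, -7) = -301*(-273) - 22 = 82173 - 22 = 82151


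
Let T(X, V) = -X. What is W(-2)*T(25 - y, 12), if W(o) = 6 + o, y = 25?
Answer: 0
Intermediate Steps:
W(-2)*T(25 - y, 12) = (6 - 2)*(-(25 - 1*25)) = 4*(-(25 - 25)) = 4*(-1*0) = 4*0 = 0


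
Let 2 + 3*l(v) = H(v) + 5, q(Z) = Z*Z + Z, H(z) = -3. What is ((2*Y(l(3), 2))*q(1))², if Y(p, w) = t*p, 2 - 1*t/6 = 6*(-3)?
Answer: 0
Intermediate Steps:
t = 120 (t = 12 - 36*(-3) = 12 - 6*(-18) = 12 + 108 = 120)
q(Z) = Z + Z² (q(Z) = Z² + Z = Z + Z²)
l(v) = 0 (l(v) = -⅔ + (-3 + 5)/3 = -⅔ + (⅓)*2 = -⅔ + ⅔ = 0)
Y(p, w) = 120*p
((2*Y(l(3), 2))*q(1))² = ((2*(120*0))*(1*(1 + 1)))² = ((2*0)*(1*2))² = (0*2)² = 0² = 0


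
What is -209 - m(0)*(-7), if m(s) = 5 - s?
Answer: -174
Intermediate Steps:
-209 - m(0)*(-7) = -209 - (5 - 1*0)*(-7) = -209 - (5 + 0)*(-7) = -209 - 5*(-7) = -209 - 1*(-35) = -209 + 35 = -174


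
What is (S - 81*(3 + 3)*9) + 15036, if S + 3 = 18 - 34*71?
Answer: 8263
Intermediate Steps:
S = -2399 (S = -3 + (18 - 34*71) = -3 + (18 - 2414) = -3 - 2396 = -2399)
(S - 81*(3 + 3)*9) + 15036 = (-2399 - 81*(3 + 3)*9) + 15036 = (-2399 - 486*9) + 15036 = (-2399 - 81*54) + 15036 = (-2399 - 4374) + 15036 = -6773 + 15036 = 8263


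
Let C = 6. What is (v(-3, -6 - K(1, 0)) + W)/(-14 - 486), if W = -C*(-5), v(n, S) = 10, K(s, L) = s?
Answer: -2/25 ≈ -0.080000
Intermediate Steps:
W = 30 (W = -1*6*(-5) = -6*(-5) = 30)
(v(-3, -6 - K(1, 0)) + W)/(-14 - 486) = (10 + 30)/(-14 - 486) = 40/(-500) = 40*(-1/500) = -2/25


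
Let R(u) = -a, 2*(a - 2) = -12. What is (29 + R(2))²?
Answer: 1089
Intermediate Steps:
a = -4 (a = 2 + (½)*(-12) = 2 - 6 = -4)
R(u) = 4 (R(u) = -1*(-4) = 4)
(29 + R(2))² = (29 + 4)² = 33² = 1089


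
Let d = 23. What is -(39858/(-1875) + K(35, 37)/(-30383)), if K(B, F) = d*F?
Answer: 17573931/825625 ≈ 21.286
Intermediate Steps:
K(B, F) = 23*F
-(39858/(-1875) + K(35, 37)/(-30383)) = -(39858/(-1875) + (23*37)/(-30383)) = -(39858*(-1/1875) + 851*(-1/30383)) = -(-13286/625 - 37/1321) = -1*(-17573931/825625) = 17573931/825625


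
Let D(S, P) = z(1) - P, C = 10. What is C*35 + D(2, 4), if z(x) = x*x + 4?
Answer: 351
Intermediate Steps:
z(x) = 4 + x**2 (z(x) = x**2 + 4 = 4 + x**2)
D(S, P) = 5 - P (D(S, P) = (4 + 1**2) - P = (4 + 1) - P = 5 - P)
C*35 + D(2, 4) = 10*35 + (5 - 1*4) = 350 + (5 - 4) = 350 + 1 = 351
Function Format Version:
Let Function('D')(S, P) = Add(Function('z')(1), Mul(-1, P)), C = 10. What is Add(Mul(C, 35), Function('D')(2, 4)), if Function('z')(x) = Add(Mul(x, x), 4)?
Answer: 351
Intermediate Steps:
Function('z')(x) = Add(4, Pow(x, 2)) (Function('z')(x) = Add(Pow(x, 2), 4) = Add(4, Pow(x, 2)))
Function('D')(S, P) = Add(5, Mul(-1, P)) (Function('D')(S, P) = Add(Add(4, Pow(1, 2)), Mul(-1, P)) = Add(Add(4, 1), Mul(-1, P)) = Add(5, Mul(-1, P)))
Add(Mul(C, 35), Function('D')(2, 4)) = Add(Mul(10, 35), Add(5, Mul(-1, 4))) = Add(350, Add(5, -4)) = Add(350, 1) = 351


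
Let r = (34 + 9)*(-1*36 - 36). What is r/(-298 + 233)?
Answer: 3096/65 ≈ 47.631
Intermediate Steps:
r = -3096 (r = 43*(-36 - 36) = 43*(-72) = -3096)
r/(-298 + 233) = -3096/(-298 + 233) = -3096/(-65) = -1/65*(-3096) = 3096/65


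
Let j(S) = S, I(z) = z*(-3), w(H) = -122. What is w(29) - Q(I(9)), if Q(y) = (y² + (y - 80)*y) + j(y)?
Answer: -3713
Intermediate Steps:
I(z) = -3*z
Q(y) = y + y² + y*(-80 + y) (Q(y) = (y² + (y - 80)*y) + y = (y² + (-80 + y)*y) + y = (y² + y*(-80 + y)) + y = y + y² + y*(-80 + y))
w(29) - Q(I(9)) = -122 - (-3*9)*(-79 + 2*(-3*9)) = -122 - (-27)*(-79 + 2*(-27)) = -122 - (-27)*(-79 - 54) = -122 - (-27)*(-133) = -122 - 1*3591 = -122 - 3591 = -3713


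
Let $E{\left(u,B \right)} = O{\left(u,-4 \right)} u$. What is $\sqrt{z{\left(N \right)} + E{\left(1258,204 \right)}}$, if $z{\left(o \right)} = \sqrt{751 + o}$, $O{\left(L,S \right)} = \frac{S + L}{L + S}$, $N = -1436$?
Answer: $\sqrt{1258 + i \sqrt{685}} \approx 35.47 + 0.3689 i$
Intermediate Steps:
$O{\left(L,S \right)} = 1$ ($O{\left(L,S \right)} = \frac{L + S}{L + S} = 1$)
$E{\left(u,B \right)} = u$ ($E{\left(u,B \right)} = 1 u = u$)
$\sqrt{z{\left(N \right)} + E{\left(1258,204 \right)}} = \sqrt{\sqrt{751 - 1436} + 1258} = \sqrt{\sqrt{-685} + 1258} = \sqrt{i \sqrt{685} + 1258} = \sqrt{1258 + i \sqrt{685}}$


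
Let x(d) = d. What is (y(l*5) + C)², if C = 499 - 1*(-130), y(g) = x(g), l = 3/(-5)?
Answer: 391876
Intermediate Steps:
l = -⅗ (l = 3*(-⅕) = -⅗ ≈ -0.60000)
y(g) = g
C = 629 (C = 499 + 130 = 629)
(y(l*5) + C)² = (-⅗*5 + 629)² = (-3 + 629)² = 626² = 391876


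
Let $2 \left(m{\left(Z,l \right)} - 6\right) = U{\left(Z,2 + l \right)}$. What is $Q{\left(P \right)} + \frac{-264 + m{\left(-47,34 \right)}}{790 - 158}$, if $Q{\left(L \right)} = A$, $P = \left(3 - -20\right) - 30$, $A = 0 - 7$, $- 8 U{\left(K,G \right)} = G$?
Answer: $- \frac{18737}{2528} \approx -7.4118$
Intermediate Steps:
$U{\left(K,G \right)} = - \frac{G}{8}$
$m{\left(Z,l \right)} = \frac{47}{8} - \frac{l}{16}$ ($m{\left(Z,l \right)} = 6 + \frac{\left(- \frac{1}{8}\right) \left(2 + l\right)}{2} = 6 + \frac{- \frac{1}{4} - \frac{l}{8}}{2} = 6 - \left(\frac{1}{8} + \frac{l}{16}\right) = \frac{47}{8} - \frac{l}{16}$)
$A = -7$
$P = -7$ ($P = \left(3 + 20\right) - 30 = 23 - 30 = -7$)
$Q{\left(L \right)} = -7$
$Q{\left(P \right)} + \frac{-264 + m{\left(-47,34 \right)}}{790 - 158} = -7 + \frac{-264 + \left(\frac{47}{8} - \frac{17}{8}\right)}{790 - 158} = -7 + \frac{-264 + \left(\frac{47}{8} - \frac{17}{8}\right)}{632} = -7 + \left(-264 + \frac{15}{4}\right) \frac{1}{632} = -7 - \frac{1041}{2528} = - \frac{18737}{2528}$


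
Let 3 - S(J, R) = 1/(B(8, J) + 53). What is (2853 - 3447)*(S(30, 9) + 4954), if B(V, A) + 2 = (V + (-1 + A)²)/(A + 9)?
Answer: -126611343/43 ≈ -2.9444e+6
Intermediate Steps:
B(V, A) = -2 + (V + (-1 + A)²)/(9 + A) (B(V, A) = -2 + (V + (-1 + A)²)/(A + 9) = -2 + (V + (-1 + A)²)/(9 + A))
S(J, R) = 3 - 1/(53 + (-9 + J² - 4*J)/(9 + J)) (S(J, R) = 3 - 1/((-17 + 8 + J² - 4*J)/(9 + J) + 53) = 3 - 1/((-9 + J² - 4*J)/(9 + J) + 53) = 3 - 1/(53 + (-9 + J² - 4*J)/(9 + J)))
(2853 - 3447)*(S(30, 9) + 4954) = (2853 - 3447)*((1395 + 3*30² + 146*30)/(468 + 30² + 49*30) + 4954) = -594*((1395 + 3*900 + 4380)/(468 + 900 + 1470) + 4954) = -594*((1395 + 2700 + 4380)/2838 + 4954) = -594*((1/2838)*8475 + 4954) = -594*(2825/946 + 4954) = -594*4689309/946 = -126611343/43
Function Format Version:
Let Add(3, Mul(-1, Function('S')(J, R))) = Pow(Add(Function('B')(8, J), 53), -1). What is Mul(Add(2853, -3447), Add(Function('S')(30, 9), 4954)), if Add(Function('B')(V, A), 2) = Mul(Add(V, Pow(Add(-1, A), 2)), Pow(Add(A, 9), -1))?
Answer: Rational(-126611343, 43) ≈ -2.9444e+6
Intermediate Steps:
Function('B')(V, A) = Add(-2, Mul(Pow(Add(9, A), -1), Add(V, Pow(Add(-1, A), 2)))) (Function('B')(V, A) = Add(-2, Mul(Add(V, Pow(Add(-1, A), 2)), Pow(Add(A, 9), -1))) = Add(-2, Mul(Add(V, Pow(Add(-1, A), 2)), Pow(Add(9, A), -1))) = Add(-2, Mul(Pow(Add(9, A), -1), Add(V, Pow(Add(-1, A), 2)))))
Function('S')(J, R) = Add(3, Mul(-1, Pow(Add(53, Mul(Pow(Add(9, J), -1), Add(-9, Pow(J, 2), Mul(-4, J)))), -1))) (Function('S')(J, R) = Add(3, Mul(-1, Pow(Add(Mul(Pow(Add(9, J), -1), Add(-17, 8, Pow(J, 2), Mul(-4, J))), 53), -1))) = Add(3, Mul(-1, Pow(Add(Mul(Pow(Add(9, J), -1), Add(-9, Pow(J, 2), Mul(-4, J))), 53), -1))) = Add(3, Mul(-1, Pow(Add(53, Mul(Pow(Add(9, J), -1), Add(-9, Pow(J, 2), Mul(-4, J)))), -1))))
Mul(Add(2853, -3447), Add(Function('S')(30, 9), 4954)) = Mul(Add(2853, -3447), Add(Mul(Pow(Add(468, Pow(30, 2), Mul(49, 30)), -1), Add(1395, Mul(3, Pow(30, 2)), Mul(146, 30))), 4954)) = Mul(-594, Add(Mul(Pow(Add(468, 900, 1470), -1), Add(1395, Mul(3, 900), 4380)), 4954)) = Mul(-594, Add(Mul(Pow(2838, -1), Add(1395, 2700, 4380)), 4954)) = Mul(-594, Add(Mul(Rational(1, 2838), 8475), 4954)) = Mul(-594, Add(Rational(2825, 946), 4954)) = Mul(-594, Rational(4689309, 946)) = Rational(-126611343, 43)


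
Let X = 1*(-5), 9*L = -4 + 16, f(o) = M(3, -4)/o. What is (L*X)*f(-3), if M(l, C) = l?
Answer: 20/3 ≈ 6.6667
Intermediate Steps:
f(o) = 3/o
L = 4/3 (L = (-4 + 16)/9 = (⅑)*12 = 4/3 ≈ 1.3333)
X = -5
(L*X)*f(-3) = ((4/3)*(-5))*(3/(-3)) = -20*(-1)/3 = -20/3*(-1) = 20/3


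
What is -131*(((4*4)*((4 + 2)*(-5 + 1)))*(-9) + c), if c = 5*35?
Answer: -475661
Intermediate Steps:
c = 175
-131*(((4*4)*((4 + 2)*(-5 + 1)))*(-9) + c) = -131*(((4*4)*((4 + 2)*(-5 + 1)))*(-9) + 175) = -131*((16*(6*(-4)))*(-9) + 175) = -131*((16*(-24))*(-9) + 175) = -131*(-384*(-9) + 175) = -131*(3456 + 175) = -131*3631 = -475661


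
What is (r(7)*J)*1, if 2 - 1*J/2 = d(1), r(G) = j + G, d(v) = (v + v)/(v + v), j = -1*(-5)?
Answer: 24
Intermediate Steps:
j = 5
d(v) = 1 (d(v) = (2*v)/((2*v)) = (2*v)*(1/(2*v)) = 1)
r(G) = 5 + G
J = 2 (J = 4 - 2*1 = 4 - 2 = 2)
(r(7)*J)*1 = ((5 + 7)*2)*1 = (12*2)*1 = 24*1 = 24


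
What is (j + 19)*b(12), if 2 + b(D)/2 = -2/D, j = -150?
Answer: 1703/3 ≈ 567.67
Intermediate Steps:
b(D) = -4 - 4/D (b(D) = -4 + 2*(-2/D) = -4 - 4/D)
(j + 19)*b(12) = (-150 + 19)*(-4 - 4/12) = -131*(-4 - 4*1/12) = -131*(-4 - ⅓) = -131*(-13/3) = 1703/3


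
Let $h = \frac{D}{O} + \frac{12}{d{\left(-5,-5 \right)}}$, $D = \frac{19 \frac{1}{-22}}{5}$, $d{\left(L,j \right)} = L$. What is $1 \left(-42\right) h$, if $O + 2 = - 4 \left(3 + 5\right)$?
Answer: $\frac{188097}{1870} \approx 100.59$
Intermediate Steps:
$D = - \frac{19}{110}$ ($D = 19 \left(- \frac{1}{22}\right) \frac{1}{5} = \left(- \frac{19}{22}\right) \frac{1}{5} = - \frac{19}{110} \approx -0.17273$)
$O = -34$ ($O = -2 - 4 \left(3 + 5\right) = -2 - 32 = -34$)
$h = - \frac{8957}{3740}$ ($h = - \frac{19}{110 \left(-34\right)} + \frac{12}{-5} = \left(- \frac{19}{110}\right) \left(- \frac{1}{34}\right) + 12 \left(- \frac{1}{5}\right) = \frac{19}{3740} - \frac{12}{5} = - \frac{8957}{3740} \approx -2.3949$)
$1 \left(-42\right) h = 1 \left(-42\right) \left(- \frac{8957}{3740}\right) = \left(-42\right) \left(- \frac{8957}{3740}\right) = \frac{188097}{1870}$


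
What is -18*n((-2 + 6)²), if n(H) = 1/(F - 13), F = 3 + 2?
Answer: 9/4 ≈ 2.2500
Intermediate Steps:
F = 5
n(H) = -⅛ (n(H) = 1/(5 - 13) = 1/(-8) = -⅛)
-18*n((-2 + 6)²) = -18*(-⅛) = 9/4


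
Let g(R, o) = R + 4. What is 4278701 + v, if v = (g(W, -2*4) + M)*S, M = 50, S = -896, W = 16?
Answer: 4215981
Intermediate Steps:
g(R, o) = 4 + R
v = -62720 (v = ((4 + 16) + 50)*(-896) = (20 + 50)*(-896) = 70*(-896) = -62720)
4278701 + v = 4278701 - 62720 = 4215981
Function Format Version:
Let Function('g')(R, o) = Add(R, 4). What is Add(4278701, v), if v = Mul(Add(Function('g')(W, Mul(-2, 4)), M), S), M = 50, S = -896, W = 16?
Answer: 4215981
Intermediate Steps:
Function('g')(R, o) = Add(4, R)
v = -62720 (v = Mul(Add(Add(4, 16), 50), -896) = Mul(Add(20, 50), -896) = Mul(70, -896) = -62720)
Add(4278701, v) = Add(4278701, -62720) = 4215981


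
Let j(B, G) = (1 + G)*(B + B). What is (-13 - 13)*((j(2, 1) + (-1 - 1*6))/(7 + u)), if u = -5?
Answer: -13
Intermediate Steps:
j(B, G) = 2*B*(1 + G) (j(B, G) = (1 + G)*(2*B) = 2*B*(1 + G))
(-13 - 13)*((j(2, 1) + (-1 - 1*6))/(7 + u)) = (-13 - 13)*((2*2*(1 + 1) + (-1 - 1*6))/(7 - 5)) = -26*(2*2*2 + (-1 - 6))/2 = -26*(8 - 7)/2 = -26/2 = -26*½ = -13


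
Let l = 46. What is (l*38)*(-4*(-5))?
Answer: 34960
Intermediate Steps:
(l*38)*(-4*(-5)) = (46*38)*(-4*(-5)) = 1748*20 = 34960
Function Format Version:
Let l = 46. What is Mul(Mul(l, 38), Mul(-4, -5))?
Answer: 34960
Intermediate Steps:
Mul(Mul(l, 38), Mul(-4, -5)) = Mul(Mul(46, 38), Mul(-4, -5)) = Mul(1748, 20) = 34960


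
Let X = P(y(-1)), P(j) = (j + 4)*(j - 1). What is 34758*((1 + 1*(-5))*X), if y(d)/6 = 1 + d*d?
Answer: -24469632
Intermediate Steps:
y(d) = 6 + 6*d² (y(d) = 6*(1 + d*d) = 6*(1 + d²) = 6 + 6*d²)
P(j) = (-1 + j)*(4 + j) (P(j) = (4 + j)*(-1 + j) = (-1 + j)*(4 + j))
X = 176 (X = -4 + (6 + 6*(-1)²)² + 3*(6 + 6*(-1)²) = -4 + (6 + 6*1)² + 3*(6 + 6*1) = -4 + (6 + 6)² + 3*(6 + 6) = -4 + 12² + 3*12 = -4 + 144 + 36 = 176)
34758*((1 + 1*(-5))*X) = 34758*((1 + 1*(-5))*176) = 34758*((1 - 5)*176) = 34758*(-4*176) = 34758*(-704) = -24469632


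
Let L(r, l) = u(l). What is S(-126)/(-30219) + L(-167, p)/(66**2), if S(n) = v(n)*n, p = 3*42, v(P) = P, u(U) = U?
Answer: -172879/348238 ≈ -0.49644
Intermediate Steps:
p = 126
L(r, l) = l
S(n) = n**2 (S(n) = n*n = n**2)
S(-126)/(-30219) + L(-167, p)/(66**2) = (-126)**2/(-30219) + 126/(66**2) = 15876*(-1/30219) + 126/4356 = -756/1439 + 126*(1/4356) = -756/1439 + 7/242 = -172879/348238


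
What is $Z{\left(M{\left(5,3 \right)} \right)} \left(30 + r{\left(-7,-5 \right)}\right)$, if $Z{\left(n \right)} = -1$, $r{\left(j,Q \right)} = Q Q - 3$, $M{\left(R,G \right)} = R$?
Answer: $-52$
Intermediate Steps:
$r{\left(j,Q \right)} = -3 + Q^{2}$ ($r{\left(j,Q \right)} = Q^{2} - 3 = -3 + Q^{2}$)
$Z{\left(M{\left(5,3 \right)} \right)} \left(30 + r{\left(-7,-5 \right)}\right) = - (30 - \left(3 - \left(-5\right)^{2}\right)) = - (30 + \left(-3 + 25\right)) = - (30 + 22) = \left(-1\right) 52 = -52$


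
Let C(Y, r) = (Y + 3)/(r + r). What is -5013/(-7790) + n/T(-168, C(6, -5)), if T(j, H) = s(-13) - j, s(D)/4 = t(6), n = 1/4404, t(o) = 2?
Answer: 1942802071/3019030080 ≈ 0.64352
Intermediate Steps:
n = 1/4404 ≈ 0.00022707
s(D) = 8 (s(D) = 4*2 = 8)
C(Y, r) = (3 + Y)/(2*r) (C(Y, r) = (3 + Y)/((2*r)) = (3 + Y)*(1/(2*r)) = (3 + Y)/(2*r))
T(j, H) = 8 - j
-5013/(-7790) + n/T(-168, C(6, -5)) = -5013/(-7790) + 1/(4404*(8 - 1*(-168))) = -5013*(-1/7790) + 1/(4404*(8 + 168)) = 5013/7790 + (1/4404)/176 = 5013/7790 + (1/4404)*(1/176) = 5013/7790 + 1/775104 = 1942802071/3019030080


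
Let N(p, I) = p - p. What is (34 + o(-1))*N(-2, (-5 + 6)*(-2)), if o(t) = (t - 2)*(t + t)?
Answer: 0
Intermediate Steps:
o(t) = 2*t*(-2 + t) (o(t) = (-2 + t)*(2*t) = 2*t*(-2 + t))
N(p, I) = 0
(34 + o(-1))*N(-2, (-5 + 6)*(-2)) = (34 + 2*(-1)*(-2 - 1))*0 = (34 + 2*(-1)*(-3))*0 = (34 + 6)*0 = 40*0 = 0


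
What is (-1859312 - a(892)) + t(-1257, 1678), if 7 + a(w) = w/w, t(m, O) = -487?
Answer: -1859793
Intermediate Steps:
a(w) = -6 (a(w) = -7 + w/w = -7 + 1 = -6)
(-1859312 - a(892)) + t(-1257, 1678) = (-1859312 - 1*(-6)) - 487 = (-1859312 + 6) - 487 = -1859306 - 487 = -1859793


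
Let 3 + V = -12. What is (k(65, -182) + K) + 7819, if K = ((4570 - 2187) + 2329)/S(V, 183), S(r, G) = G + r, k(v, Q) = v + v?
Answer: 167518/21 ≈ 7977.0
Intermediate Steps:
V = -15 (V = -3 - 12 = -15)
k(v, Q) = 2*v
K = 589/21 (K = ((4570 - 2187) + 2329)/(183 - 15) = (2383 + 2329)/168 = 4712*(1/168) = 589/21 ≈ 28.048)
(k(65, -182) + K) + 7819 = (2*65 + 589/21) + 7819 = (130 + 589/21) + 7819 = 3319/21 + 7819 = 167518/21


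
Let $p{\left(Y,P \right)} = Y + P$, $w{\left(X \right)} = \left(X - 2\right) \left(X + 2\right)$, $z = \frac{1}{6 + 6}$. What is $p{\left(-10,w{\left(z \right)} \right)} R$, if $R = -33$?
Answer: $\frac{22165}{48} \approx 461.77$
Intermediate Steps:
$z = \frac{1}{12} \approx 0.083333$
$w{\left(X \right)} = \left(-2 + X\right) \left(2 + X\right)$
$p{\left(Y,P \right)} = P + Y$
$p{\left(-10,w{\left(z \right)} \right)} R = \left(\left(-4 + \left(\frac{1}{12}\right)^{2}\right) - 10\right) \left(-33\right) = \left(\left(-4 + \frac{1}{144}\right) - 10\right) \left(-33\right) = \left(- \frac{575}{144} - 10\right) \left(-33\right) = \left(- \frac{2015}{144}\right) \left(-33\right) = \frac{22165}{48}$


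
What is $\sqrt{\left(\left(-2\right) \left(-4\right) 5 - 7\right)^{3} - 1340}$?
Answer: $\sqrt{34597} \approx 186.0$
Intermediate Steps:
$\sqrt{\left(\left(-2\right) \left(-4\right) 5 - 7\right)^{3} - 1340} = \sqrt{\left(8 \cdot 5 - 7\right)^{3} - 1340} = \sqrt{\left(40 - 7\right)^{3} - 1340} = \sqrt{33^{3} - 1340} = \sqrt{35937 - 1340} = \sqrt{34597}$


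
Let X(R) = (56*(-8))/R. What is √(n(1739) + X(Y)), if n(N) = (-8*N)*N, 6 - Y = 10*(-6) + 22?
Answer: 34*I*√2532310/11 ≈ 4918.6*I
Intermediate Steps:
Y = 44 (Y = 6 - (10*(-6) + 22) = 6 - (-60 + 22) = 6 - 1*(-38) = 6 + 38 = 44)
n(N) = -8*N²
X(R) = -448/R
√(n(1739) + X(Y)) = √(-8*1739² - 448/44) = √(-8*3024121 - 448*1/44) = √(-24192968 - 112/11) = √(-266122760/11) = 34*I*√2532310/11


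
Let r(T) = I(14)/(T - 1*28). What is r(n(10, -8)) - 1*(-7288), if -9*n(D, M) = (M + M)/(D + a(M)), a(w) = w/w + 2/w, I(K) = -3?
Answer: 78507497/10772 ≈ 7288.1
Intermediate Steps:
a(w) = 1 + 2/w
n(D, M) = -2*M/(9*(D + (2 + M)/M)) (n(D, M) = -(M + M)/(9*(D + (2 + M)/M)) = -2*M/(9*(D + (2 + M)/M)))
r(T) = -3/(-28 + T) (r(T) = -3/(T - 1*28) = -3/(T - 28) = -3/(-28 + T))
r(n(10, -8)) - 1*(-7288) = -3/(-28 - 2*(-8)**2/(18 + 9*(-8) + 9*10*(-8))) - 1*(-7288) = -3/(-28 - 2*64/(18 - 72 - 720)) + 7288 = -3/(-28 - 2*64/(-774)) + 7288 = -3/(-28 - 2*64*(-1/774)) + 7288 = -3/(-28 + 64/387) + 7288 = -3/(-10772/387) + 7288 = -3*(-387/10772) + 7288 = 1161/10772 + 7288 = 78507497/10772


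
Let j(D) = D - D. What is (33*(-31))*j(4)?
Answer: 0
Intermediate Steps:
j(D) = 0
(33*(-31))*j(4) = (33*(-31))*0 = -1023*0 = 0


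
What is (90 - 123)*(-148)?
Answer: 4884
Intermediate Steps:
(90 - 123)*(-148) = -33*(-148) = 4884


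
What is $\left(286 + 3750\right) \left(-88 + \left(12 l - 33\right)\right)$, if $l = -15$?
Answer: $-1214836$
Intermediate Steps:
$\left(286 + 3750\right) \left(-88 + \left(12 l - 33\right)\right) = \left(286 + 3750\right) \left(-88 + \left(12 \left(-15\right) - 33\right)\right) = 4036 \left(-88 - 213\right) = 4036 \left(-301\right) = -1214836$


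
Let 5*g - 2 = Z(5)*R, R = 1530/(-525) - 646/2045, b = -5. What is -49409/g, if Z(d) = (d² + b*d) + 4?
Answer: 707289835/31266 ≈ 22622.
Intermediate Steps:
Z(d) = 4 + d² - 5*d (Z(d) = (d² - 5*d) + 4 = 4 + d² - 5*d)
R = -9248/2863 (R = 1530*(-1/525) - 646*1/2045 = -102/35 - 646/2045 = -9248/2863 ≈ -3.2302)
g = -31266/14315 (g = ⅖ + ((4 + 5² - 5*5)*(-9248/2863))/5 = ⅖ + ((4 + 25 - 25)*(-9248/2863))/5 = ⅖ + (4*(-9248/2863))/5 = ⅖ + (⅕)*(-36992/2863) = ⅖ - 36992/14315 = -31266/14315 ≈ -2.1841)
-49409/g = -49409/(-31266/14315) = -49409*(-14315/31266) = 707289835/31266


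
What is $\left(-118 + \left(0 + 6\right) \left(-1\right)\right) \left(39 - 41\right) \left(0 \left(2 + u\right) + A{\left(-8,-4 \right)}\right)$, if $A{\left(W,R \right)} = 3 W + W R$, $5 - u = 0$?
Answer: $1984$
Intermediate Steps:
$u = 5$ ($u = 5 - 0 = 5 + 0 = 5$)
$A{\left(W,R \right)} = 3 W + R W$
$\left(-118 + \left(0 + 6\right) \left(-1\right)\right) \left(39 - 41\right) \left(0 \left(2 + u\right) + A{\left(-8,-4 \right)}\right) = \left(-118 + \left(0 + 6\right) \left(-1\right)\right) \left(39 - 41\right) \left(0 \left(2 + 5\right) - 8 \left(3 - 4\right)\right) = \left(-118 + 6 \left(-1\right)\right) \left(- 2 \left(0 \cdot 7 - -8\right)\right) = \left(-118 - 6\right) \left(- 2 \left(0 + 8\right)\right) = - 124 \left(\left(-2\right) 8\right) = \left(-124\right) \left(-16\right) = 1984$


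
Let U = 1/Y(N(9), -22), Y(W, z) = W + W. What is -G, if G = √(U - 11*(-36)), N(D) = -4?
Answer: -√6334/4 ≈ -19.897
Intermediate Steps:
Y(W, z) = 2*W
U = -⅛ (U = 1/(2*(-4)) = 1/(-8) = -⅛ ≈ -0.12500)
G = √6334/4 (G = √(-⅛ - 11*(-36)) = √(-⅛ + 396) = √(3167/8) = √6334/4 ≈ 19.897)
-G = -√6334/4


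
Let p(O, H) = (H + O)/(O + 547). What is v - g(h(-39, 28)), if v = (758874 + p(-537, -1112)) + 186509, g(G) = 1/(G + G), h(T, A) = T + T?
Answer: 737270123/780 ≈ 9.4522e+5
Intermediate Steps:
h(T, A) = 2*T
p(O, H) = (H + O)/(547 + O)
g(G) = 1/(2*G)
v = 9452181/10 (v = (758874 + (-1112 - 537)/(547 - 537)) + 186509 = (758874 - 1649/10) + 186509 = 7587091/10 + 186509 = 9452181/10 ≈ 9.4522e+5)
v - g(h(-39, 28)) = 9452181/10 - 1/(2*(2*(-39))) = 9452181/10 - 1/(2*(-78)) = 9452181/10 - (-1)/(2*78) = 9452181/10 - 1*(-1/156) = 9452181/10 + 1/156 = 737270123/780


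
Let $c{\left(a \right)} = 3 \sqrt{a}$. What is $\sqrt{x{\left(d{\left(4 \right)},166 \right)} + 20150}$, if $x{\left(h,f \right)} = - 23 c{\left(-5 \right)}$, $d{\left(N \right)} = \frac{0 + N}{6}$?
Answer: $\sqrt{20150 - 69 i \sqrt{5}} \approx 141.95 - 0.5435 i$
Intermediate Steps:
$d{\left(N \right)} = \frac{N}{6}$ ($d{\left(N \right)} = N \frac{1}{6} = \frac{N}{6}$)
$x{\left(h,f \right)} = - 69 i \sqrt{5}$ ($x{\left(h,f \right)} = - 23 \cdot 3 \sqrt{-5} = - 23 \cdot 3 i \sqrt{5} = - 69 i \sqrt{5}$)
$\sqrt{x{\left(d{\left(4 \right)},166 \right)} + 20150} = \sqrt{- 69 i \sqrt{5} + 20150} = \sqrt{20150 - 69 i \sqrt{5}}$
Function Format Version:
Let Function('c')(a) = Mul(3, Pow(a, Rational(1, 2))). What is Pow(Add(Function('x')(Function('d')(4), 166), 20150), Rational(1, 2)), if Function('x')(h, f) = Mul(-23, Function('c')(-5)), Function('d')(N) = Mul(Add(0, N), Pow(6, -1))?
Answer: Pow(Add(20150, Mul(-69, I, Pow(5, Rational(1, 2)))), Rational(1, 2)) ≈ Add(141.95, Mul(-0.5435, I))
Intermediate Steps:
Function('d')(N) = Mul(Rational(1, 6), N) (Function('d')(N) = Mul(N, Rational(1, 6)) = Mul(Rational(1, 6), N))
Function('x')(h, f) = Mul(-69, I, Pow(5, Rational(1, 2))) (Function('x')(h, f) = Mul(-23, Mul(3, Pow(-5, Rational(1, 2)))) = Mul(-23, Mul(3, Mul(I, Pow(5, Rational(1, 2))))) = Mul(-23, Mul(3, I, Pow(5, Rational(1, 2)))) = Mul(-69, I, Pow(5, Rational(1, 2))))
Pow(Add(Function('x')(Function('d')(4), 166), 20150), Rational(1, 2)) = Pow(Add(Mul(-69, I, Pow(5, Rational(1, 2))), 20150), Rational(1, 2)) = Pow(Add(20150, Mul(-69, I, Pow(5, Rational(1, 2)))), Rational(1, 2))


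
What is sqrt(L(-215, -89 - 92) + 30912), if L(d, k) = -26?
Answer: sqrt(30886) ≈ 175.74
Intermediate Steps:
sqrt(L(-215, -89 - 92) + 30912) = sqrt(-26 + 30912) = sqrt(30886)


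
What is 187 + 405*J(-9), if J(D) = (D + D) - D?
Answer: -3458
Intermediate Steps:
J(D) = D (J(D) = 2*D - D = D)
187 + 405*J(-9) = 187 + 405*(-9) = 187 - 3645 = -3458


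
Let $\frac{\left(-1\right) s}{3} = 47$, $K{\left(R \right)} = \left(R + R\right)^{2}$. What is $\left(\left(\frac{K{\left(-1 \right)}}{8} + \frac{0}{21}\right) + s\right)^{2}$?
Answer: $\frac{78961}{4} \approx 19740.0$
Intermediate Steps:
$K{\left(R \right)} = 4 R^{2}$ ($K{\left(R \right)} = \left(2 R\right)^{2} = 4 R^{2}$)
$s = -141$ ($s = \left(-3\right) 47 = -141$)
$\left(\left(\frac{K{\left(-1 \right)}}{8} + \frac{0}{21}\right) + s\right)^{2} = \left(\left(\frac{4 \left(-1\right)^{2}}{8} + \frac{0}{21}\right) - 141\right)^{2} = \left(\left(4 \cdot 1 \cdot \frac{1}{8} + 0 \cdot \frac{1}{21}\right) - 141\right)^{2} = \left(\left(4 \cdot \frac{1}{8} + 0\right) - 141\right)^{2} = \left(\left(\frac{1}{2} + 0\right) - 141\right)^{2} = \left(\frac{1}{2} - 141\right)^{2} = \left(- \frac{281}{2}\right)^{2} = \frac{78961}{4}$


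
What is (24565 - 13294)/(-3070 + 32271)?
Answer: 11271/29201 ≈ 0.38598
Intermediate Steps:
(24565 - 13294)/(-3070 + 32271) = 11271/29201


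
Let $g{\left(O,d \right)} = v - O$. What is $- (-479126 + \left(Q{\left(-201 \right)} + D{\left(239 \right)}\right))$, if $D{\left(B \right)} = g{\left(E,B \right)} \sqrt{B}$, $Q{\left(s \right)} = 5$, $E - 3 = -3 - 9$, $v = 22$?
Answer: $479121 - 31 \sqrt{239} \approx 4.7864 \cdot 10^{5}$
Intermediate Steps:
$E = -9$ ($E = 3 - 12 = -9$)
$g{\left(O,d \right)} = 22 - O$
$D{\left(B \right)} = 31 \sqrt{B}$ ($D{\left(B \right)} = \left(22 - -9\right) \sqrt{B} = \left(22 + 9\right) \sqrt{B} = 31 \sqrt{B}$)
$- (-479126 + \left(Q{\left(-201 \right)} + D{\left(239 \right)}\right)) = - (-479126 + \left(5 + 31 \sqrt{239}\right)) = - (-479121 + 31 \sqrt{239}) = 479121 - 31 \sqrt{239}$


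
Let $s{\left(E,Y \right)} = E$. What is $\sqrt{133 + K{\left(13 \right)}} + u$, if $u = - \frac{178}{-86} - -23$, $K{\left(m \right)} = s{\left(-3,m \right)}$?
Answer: $\frac{1078}{43} + \sqrt{130} \approx 36.471$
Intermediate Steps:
$K{\left(m \right)} = -3$
$u = \frac{1078}{43}$ ($u = \left(-178\right) \left(- \frac{1}{86}\right) + 23 = \frac{89}{43} + 23 = \frac{1078}{43} \approx 25.07$)
$\sqrt{133 + K{\left(13 \right)}} + u = \sqrt{133 - 3} + \frac{1078}{43} = \sqrt{130} + \frac{1078}{43} = \frac{1078}{43} + \sqrt{130}$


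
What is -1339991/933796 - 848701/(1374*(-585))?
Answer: -142278883447/375287943420 ≈ -0.37912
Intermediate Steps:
-1339991/933796 - 848701/(1374*(-585)) = -1339991*1/933796 - 848701/(-803790) = -1339991/933796 - 848701*(-1/803790) = -1339991/933796 + 848701/803790 = -142278883447/375287943420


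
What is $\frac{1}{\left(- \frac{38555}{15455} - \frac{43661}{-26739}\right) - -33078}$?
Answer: $\frac{7513659}{248530337104} \approx 3.0232 \cdot 10^{-5}$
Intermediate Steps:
$\frac{1}{\left(- \frac{38555}{15455} - \frac{43661}{-26739}\right) - -33078} = \frac{1}{\left(\left(-38555\right) \frac{1}{15455} - - \frac{43661}{26739}\right) + 33078} = \frac{1}{\left(- \frac{701}{281} + \frac{43661}{26739}\right) + 33078} = \frac{1}{- \frac{6475298}{7513659} + 33078} = \frac{1}{\frac{248530337104}{7513659}} = \frac{7513659}{248530337104}$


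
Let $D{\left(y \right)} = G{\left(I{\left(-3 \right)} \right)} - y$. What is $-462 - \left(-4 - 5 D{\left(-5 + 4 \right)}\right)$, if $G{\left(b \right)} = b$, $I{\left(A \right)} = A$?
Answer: $-468$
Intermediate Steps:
$D{\left(y \right)} = -3 - y$
$-462 - \left(-4 - 5 D{\left(-5 + 4 \right)}\right) = -462 - \left(-4 - 5 \left(-3 - \left(-5 + 4\right)\right)\right) = -462 - \left(-4 - 5 \left(-3 - -1\right)\right) = -462 - \left(-4 - 5 \left(-3 + 1\right)\right) = -462 - \left(-4 - -10\right) = -462 - \left(-4 + 10\right) = -462 - 6 = -468$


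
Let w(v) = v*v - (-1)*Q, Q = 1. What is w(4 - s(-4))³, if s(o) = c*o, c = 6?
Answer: 483736625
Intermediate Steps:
s(o) = 6*o
w(v) = 1 + v² (w(v) = v*v - (-1) = v² - 1*(-1) = v² + 1 = 1 + v²)
w(4 - s(-4))³ = (1 + (4 - 6*(-4))²)³ = (1 + (4 - 1*(-24))²)³ = (1 + (4 + 24)²)³ = (1 + 28²)³ = (1 + 784)³ = 785³ = 483736625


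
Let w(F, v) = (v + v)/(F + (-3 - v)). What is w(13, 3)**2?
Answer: 36/49 ≈ 0.73469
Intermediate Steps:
w(F, v) = 2*v/(-3 + F - v) (w(F, v) = (2*v)/(-3 + F - v) = 2*v/(-3 + F - v))
w(13, 3)**2 = (-2*3/(3 + 3 - 1*13))**2 = (-2*3/(3 + 3 - 13))**2 = (-2*3/(-7))**2 = (-2*3*(-1/7))**2 = (6/7)**2 = 36/49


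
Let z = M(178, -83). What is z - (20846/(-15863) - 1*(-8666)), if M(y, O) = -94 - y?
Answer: -141762648/15863 ≈ -8936.7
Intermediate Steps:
z = -272 (z = -94 - 1*178 = -94 - 178 = -272)
z - (20846/(-15863) - 1*(-8666)) = -272 - (20846/(-15863) - 1*(-8666)) = -272 - (20846*(-1/15863) + 8666) = -272 - (-20846/15863 + 8666) = -272 - 1*137447912/15863 = -272 - 137447912/15863 = -141762648/15863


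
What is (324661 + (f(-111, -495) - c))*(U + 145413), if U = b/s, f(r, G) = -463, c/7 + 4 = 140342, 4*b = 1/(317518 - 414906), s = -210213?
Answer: -979659195175462447919/10236111822 ≈ -9.5706e+10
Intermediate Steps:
b = -1/389552 (b = 1/(4*(317518 - 414906)) = (¼)/(-97388) = (¼)*(-1/97388) = -1/389552 ≈ -2.5671e-6)
c = 982366 (c = -28 + 7*140342 = -28 + 982394 = 982366)
U = 1/81888894576 (U = -1/389552/(-210213) = -1/389552*(-1/210213) = 1/81888894576 ≈ 1.2212e-11)
(324661 + (f(-111, -495) - c))*(U + 145413) = (324661 + (-463 - 1*982366))*(1/81888894576 + 145413) = (324661 + (-463 - 982366))*(11907709826979889/81888894576) = (324661 - 982829)*(11907709826979889/81888894576) = -658168*11907709826979889/81888894576 = -979659195175462447919/10236111822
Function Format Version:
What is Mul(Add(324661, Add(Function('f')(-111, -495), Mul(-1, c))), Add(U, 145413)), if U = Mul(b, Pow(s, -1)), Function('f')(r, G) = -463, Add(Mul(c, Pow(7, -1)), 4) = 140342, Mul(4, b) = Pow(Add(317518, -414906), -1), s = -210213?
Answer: Rational(-979659195175462447919, 10236111822) ≈ -9.5706e+10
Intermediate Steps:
b = Rational(-1, 389552) (b = Mul(Rational(1, 4), Pow(Add(317518, -414906), -1)) = Mul(Rational(1, 4), Pow(-97388, -1)) = Mul(Rational(1, 4), Rational(-1, 97388)) = Rational(-1, 389552) ≈ -2.5671e-6)
c = 982366 (c = Add(-28, Mul(7, 140342)) = Add(-28, 982394) = 982366)
U = Rational(1, 81888894576) (U = Mul(Rational(-1, 389552), Pow(-210213, -1)) = Mul(Rational(-1, 389552), Rational(-1, 210213)) = Rational(1, 81888894576) ≈ 1.2212e-11)
Mul(Add(324661, Add(Function('f')(-111, -495), Mul(-1, c))), Add(U, 145413)) = Mul(Add(324661, Add(-463, Mul(-1, 982366))), Add(Rational(1, 81888894576), 145413)) = Mul(Add(324661, Add(-463, -982366)), Rational(11907709826979889, 81888894576)) = Mul(Add(324661, -982829), Rational(11907709826979889, 81888894576)) = Mul(-658168, Rational(11907709826979889, 81888894576)) = Rational(-979659195175462447919, 10236111822)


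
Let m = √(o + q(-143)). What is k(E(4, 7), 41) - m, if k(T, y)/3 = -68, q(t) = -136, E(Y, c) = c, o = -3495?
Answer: -204 - I*√3631 ≈ -204.0 - 60.258*I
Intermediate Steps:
k(T, y) = -204 (k(T, y) = 3*(-68) = -204)
m = I*√3631 (m = √(-3495 - 136) = √(-3631) = I*√3631 ≈ 60.258*I)
k(E(4, 7), 41) - m = -204 - I*√3631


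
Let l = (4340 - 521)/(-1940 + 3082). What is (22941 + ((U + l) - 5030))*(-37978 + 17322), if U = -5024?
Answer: -152036143544/571 ≈ -2.6626e+8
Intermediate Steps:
l = 3819/1142 ≈ 3.3441
(22941 + ((U + l) - 5030))*(-37978 + 17322) = (22941 + ((-5024 + 3819/1142) - 5030))*(-37978 + 17322) = (22941 + (-5733589/1142 - 5030))*(-20656) = (22941 - 11477849/1142)*(-20656) = (14720773/1142)*(-20656) = -152036143544/571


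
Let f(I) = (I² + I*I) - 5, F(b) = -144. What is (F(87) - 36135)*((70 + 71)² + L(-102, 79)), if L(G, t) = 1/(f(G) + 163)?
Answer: -15121995880113/20966 ≈ -7.2126e+8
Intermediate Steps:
f(I) = -5 + 2*I² (f(I) = (I² + I²) - 5 = 2*I² - 5 = -5 + 2*I²)
L(G, t) = 1/(158 + 2*G²) (L(G, t) = 1/((-5 + 2*G²) + 163) = 1/(158 + 2*G²))
(F(87) - 36135)*((70 + 71)² + L(-102, 79)) = (-144 - 36135)*((70 + 71)² + 1/(2*(79 + (-102)²))) = -36279*(141² + 1/(2*(79 + 10404))) = -36279*(19881 + (½)/10483) = -36279*(19881 + (½)*(1/10483)) = -36279*(19881 + 1/20966) = -36279*416825047/20966 = -15121995880113/20966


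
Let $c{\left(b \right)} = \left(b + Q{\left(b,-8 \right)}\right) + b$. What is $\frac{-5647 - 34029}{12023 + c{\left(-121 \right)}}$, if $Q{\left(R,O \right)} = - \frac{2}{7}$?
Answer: $- \frac{277732}{82465} \approx -3.3679$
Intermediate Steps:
$Q{\left(R,O \right)} = - \frac{2}{7}$ ($Q{\left(R,O \right)} = \left(-2\right) \frac{1}{7} = - \frac{2}{7}$)
$c{\left(b \right)} = - \frac{2}{7} + 2 b$ ($c{\left(b \right)} = \left(b - \frac{2}{7}\right) + b = \left(- \frac{2}{7} + b\right) + b = - \frac{2}{7} + 2 b$)
$\frac{-5647 - 34029}{12023 + c{\left(-121 \right)}} = \frac{-5647 - 34029}{12023 + \left(- \frac{2}{7} + 2 \left(-121\right)\right)} = - \frac{39676}{12023 - \frac{1696}{7}} = - \frac{39676}{\frac{82465}{7}} = \left(-39676\right) \frac{7}{82465} = - \frac{277732}{82465}$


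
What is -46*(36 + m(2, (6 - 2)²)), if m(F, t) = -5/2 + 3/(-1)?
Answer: -1403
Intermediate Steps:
m(F, t) = -11/2 (m(F, t) = -5*½ + 3*(-1) = -5/2 - 3 = -11/2)
-46*(36 + m(2, (6 - 2)²)) = -46*(36 - 11/2) = -46*61/2 = -1403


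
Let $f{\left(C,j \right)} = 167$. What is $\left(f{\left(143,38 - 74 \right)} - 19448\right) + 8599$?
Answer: $-10682$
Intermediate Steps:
$\left(f{\left(143,38 - 74 \right)} - 19448\right) + 8599 = \left(167 - 19448\right) + 8599 = -19281 + 8599 = -10682$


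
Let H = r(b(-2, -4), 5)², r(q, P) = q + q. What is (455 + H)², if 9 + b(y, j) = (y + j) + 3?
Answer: 1062961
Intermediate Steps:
b(y, j) = -6 + j + y (b(y, j) = -9 + ((y + j) + 3) = -9 + ((j + y) + 3) = -9 + (3 + j + y) = -6 + j + y)
r(q, P) = 2*q
H = 576 (H = (2*(-6 - 4 - 2))² = (2*(-12))² = (-24)² = 576)
(455 + H)² = (455 + 576)² = 1031² = 1062961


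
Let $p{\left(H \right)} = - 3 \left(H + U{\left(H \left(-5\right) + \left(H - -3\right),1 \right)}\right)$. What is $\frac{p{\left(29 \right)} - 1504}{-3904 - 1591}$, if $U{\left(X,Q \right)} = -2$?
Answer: $\frac{317}{1099} \approx 0.28844$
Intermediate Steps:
$p{\left(H \right)} = 6 - 3 H$ ($p{\left(H \right)} = - 3 \left(H - 2\right) = - 3 \left(-2 + H\right) = 6 - 3 H$)
$\frac{p{\left(29 \right)} - 1504}{-3904 - 1591} = \frac{\left(6 - 87\right) - 1504}{-3904 - 1591} = \frac{\left(6 - 87\right) - 1504}{-5495} = \left(-81 - 1504\right) \left(- \frac{1}{5495}\right) = \left(-1585\right) \left(- \frac{1}{5495}\right) = \frac{317}{1099}$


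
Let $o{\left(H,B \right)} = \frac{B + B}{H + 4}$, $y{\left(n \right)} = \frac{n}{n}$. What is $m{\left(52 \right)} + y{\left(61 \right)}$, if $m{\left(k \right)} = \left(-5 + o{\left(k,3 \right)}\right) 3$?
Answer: $- \frac{383}{28} \approx -13.679$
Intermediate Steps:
$y{\left(n \right)} = 1$
$o{\left(H,B \right)} = \frac{2 B}{4 + H}$
$m{\left(k \right)} = -15 + \frac{18}{4 + k}$ ($m{\left(k \right)} = \left(-5 + 2 \cdot 3 \frac{1}{4 + k}\right) 3 = \left(-5 + \frac{6}{4 + k}\right) 3 = -15 + \frac{18}{4 + k}$)
$m{\left(52 \right)} + y{\left(61 \right)} = \frac{3 \left(-14 - 260\right)}{4 + 52} + 1 = \frac{3 \left(-14 - 260\right)}{56} + 1 = 3 \cdot \frac{1}{56} \left(-274\right) + 1 = - \frac{411}{28} + 1 = - \frac{383}{28}$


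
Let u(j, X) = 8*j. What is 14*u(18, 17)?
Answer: 2016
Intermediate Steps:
14*u(18, 17) = 14*(8*18) = 14*144 = 2016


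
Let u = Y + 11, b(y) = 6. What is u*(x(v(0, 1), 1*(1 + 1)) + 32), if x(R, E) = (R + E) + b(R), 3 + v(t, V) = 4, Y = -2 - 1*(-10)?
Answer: 779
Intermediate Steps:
Y = 8 (Y = -2 + 10 = 8)
v(t, V) = 1 (v(t, V) = -3 + 4 = 1)
x(R, E) = 6 + E + R (x(R, E) = (R + E) + 6 = (E + R) + 6 = 6 + E + R)
u = 19 (u = 8 + 11 = 19)
u*(x(v(0, 1), 1*(1 + 1)) + 32) = 19*((6 + 1*(1 + 1) + 1) + 32) = 19*((6 + 1*2 + 1) + 32) = 19*((6 + 2 + 1) + 32) = 19*(9 + 32) = 19*41 = 779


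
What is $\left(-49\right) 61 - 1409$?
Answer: $-4398$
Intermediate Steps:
$\left(-49\right) 61 - 1409 = -2989 - 1409 = -4398$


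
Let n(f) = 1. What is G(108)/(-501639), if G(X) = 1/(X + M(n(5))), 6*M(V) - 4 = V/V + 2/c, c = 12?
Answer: -12/655307747 ≈ -1.8312e-8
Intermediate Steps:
M(V) = 31/36 (M(V) = ⅔ + (V/V + 2/12)/6 = ⅔ + (1 + 2*(1/12))/6 = ⅔ + (1 + ⅙)/6 = ⅔ + (⅙)*(7/6) = ⅔ + 7/36 = 31/36)
G(X) = 1/(31/36 + X) (G(X) = 1/(X + 31/36) = 1/(31/36 + X))
G(108)/(-501639) = (36/(31 + 36*108))/(-501639) = (36/(31 + 3888))*(-1/501639) = (36/3919)*(-1/501639) = -12/655307747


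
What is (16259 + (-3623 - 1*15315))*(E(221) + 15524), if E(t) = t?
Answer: -42180855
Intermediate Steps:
(16259 + (-3623 - 1*15315))*(E(221) + 15524) = (16259 + (-3623 - 1*15315))*(221 + 15524) = (16259 + (-3623 - 15315))*15745 = (16259 - 18938)*15745 = -2679*15745 = -42180855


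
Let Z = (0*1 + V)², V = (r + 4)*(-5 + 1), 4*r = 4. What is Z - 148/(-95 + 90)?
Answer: 2148/5 ≈ 429.60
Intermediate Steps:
r = 1 (r = (¼)*4 = 1)
V = -20 (V = (1 + 4)*(-5 + 1) = 5*(-4) = -20)
Z = 400 (Z = (0*1 - 20)² = (0 - 20)² = (-20)² = 400)
Z - 148/(-95 + 90) = 400 - 148/(-95 + 90) = 400 - 148/(-5) = 400 - 148*(-⅕) = 400 + 148/5 = 2148/5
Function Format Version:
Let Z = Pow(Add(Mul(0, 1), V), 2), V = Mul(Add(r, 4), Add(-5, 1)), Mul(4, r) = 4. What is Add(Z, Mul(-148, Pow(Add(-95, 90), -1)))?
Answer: Rational(2148, 5) ≈ 429.60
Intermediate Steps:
r = 1 (r = Mul(Rational(1, 4), 4) = 1)
V = -20 (V = Mul(Add(1, 4), Add(-5, 1)) = Mul(5, -4) = -20)
Z = 400 (Z = Pow(Add(Mul(0, 1), -20), 2) = Pow(Add(0, -20), 2) = Pow(-20, 2) = 400)
Add(Z, Mul(-148, Pow(Add(-95, 90), -1))) = Add(400, Mul(-148, Pow(Add(-95, 90), -1))) = Add(400, Mul(-148, Pow(-5, -1))) = Add(400, Mul(-148, Rational(-1, 5))) = Add(400, Rational(148, 5)) = Rational(2148, 5)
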